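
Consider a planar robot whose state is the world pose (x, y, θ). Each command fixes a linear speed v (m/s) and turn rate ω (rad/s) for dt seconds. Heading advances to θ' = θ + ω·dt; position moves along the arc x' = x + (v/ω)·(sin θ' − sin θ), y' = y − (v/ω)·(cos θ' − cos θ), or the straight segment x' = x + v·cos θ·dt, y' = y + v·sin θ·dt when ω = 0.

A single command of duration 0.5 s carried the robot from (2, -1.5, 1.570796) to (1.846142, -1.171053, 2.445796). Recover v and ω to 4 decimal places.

v = 0.7500, ω = 1.7500

Δθ = 2.445796 − 1.570796 = 0.875000
ω = Δθ/dt = 0.875000/0.5 = 1.7500
R = −Δy/(cos θ' − cos θ) = 0.4286
v = R·ω = 0.4286·1.7500 = 0.7500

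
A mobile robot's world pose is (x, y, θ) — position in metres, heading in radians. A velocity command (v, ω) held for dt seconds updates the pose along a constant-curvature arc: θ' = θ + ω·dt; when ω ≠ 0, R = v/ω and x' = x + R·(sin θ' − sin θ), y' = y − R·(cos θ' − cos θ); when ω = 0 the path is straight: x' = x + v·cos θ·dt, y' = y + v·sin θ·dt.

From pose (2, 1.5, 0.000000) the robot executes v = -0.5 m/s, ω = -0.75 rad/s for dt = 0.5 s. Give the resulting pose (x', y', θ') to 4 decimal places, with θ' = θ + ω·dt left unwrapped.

θ' = 0.0000 + -0.75·0.5 = -0.3750
R = v/ω = -0.5/-0.75 = 0.6667
x' = 2 + 0.6667·(sin -0.3750 − sin 0.0000) = 1.7558
y' = 1.5 − 0.6667·(cos -0.3750 − cos 0.0000) = 1.5463

(1.7558, 1.5463, -0.3750)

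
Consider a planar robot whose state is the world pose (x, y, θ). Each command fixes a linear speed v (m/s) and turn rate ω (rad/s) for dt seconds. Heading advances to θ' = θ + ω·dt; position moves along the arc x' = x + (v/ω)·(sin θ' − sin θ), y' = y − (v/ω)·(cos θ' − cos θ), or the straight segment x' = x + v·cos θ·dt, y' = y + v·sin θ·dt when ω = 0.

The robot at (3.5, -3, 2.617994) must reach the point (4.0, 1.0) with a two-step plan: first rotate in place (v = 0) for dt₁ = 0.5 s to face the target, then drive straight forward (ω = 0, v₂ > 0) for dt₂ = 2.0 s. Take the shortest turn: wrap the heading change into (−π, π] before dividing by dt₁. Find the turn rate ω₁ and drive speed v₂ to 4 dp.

ω₁ = -2.3431, v₂ = 2.0156

heading to target = atan2(1−-3, 4−3.5) = 1.4464
Δθ = wrap(1.4464 − 2.6180) = -1.1716; ω₁ = Δθ/dt₁ = -2.3431
distance = √((4−3.5)² + (1−-3)²) = 4.0311; v₂ = distance/dt₂ = 2.0156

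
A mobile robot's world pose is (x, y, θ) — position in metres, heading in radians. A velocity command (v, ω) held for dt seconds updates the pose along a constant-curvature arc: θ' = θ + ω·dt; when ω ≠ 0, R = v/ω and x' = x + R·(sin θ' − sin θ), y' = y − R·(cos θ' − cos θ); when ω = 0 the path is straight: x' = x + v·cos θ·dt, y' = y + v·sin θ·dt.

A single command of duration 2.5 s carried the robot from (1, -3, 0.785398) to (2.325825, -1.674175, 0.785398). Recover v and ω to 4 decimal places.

v = 0.7500, ω = 0.0000

Δθ = 0.785398 − 0.785398 = 0.000000
ω = Δθ/dt = 0.000000/2.5 = 0.0000
ω = 0 → v = (Δx·cos θ + Δy·sin θ)/dt = 0.7500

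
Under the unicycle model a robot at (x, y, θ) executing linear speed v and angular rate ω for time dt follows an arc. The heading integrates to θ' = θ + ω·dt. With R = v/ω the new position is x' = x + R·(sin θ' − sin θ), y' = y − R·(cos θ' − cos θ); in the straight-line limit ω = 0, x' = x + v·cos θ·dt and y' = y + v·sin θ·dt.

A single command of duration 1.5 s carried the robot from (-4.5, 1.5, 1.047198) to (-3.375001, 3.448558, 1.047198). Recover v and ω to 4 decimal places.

v = 1.5000, ω = 0.0000

Δθ = 1.047198 − 1.047198 = 0.000000
ω = Δθ/dt = 0.000000/1.5 = 0.0000
ω = 0 → v = (Δx·cos θ + Δy·sin θ)/dt = 1.5000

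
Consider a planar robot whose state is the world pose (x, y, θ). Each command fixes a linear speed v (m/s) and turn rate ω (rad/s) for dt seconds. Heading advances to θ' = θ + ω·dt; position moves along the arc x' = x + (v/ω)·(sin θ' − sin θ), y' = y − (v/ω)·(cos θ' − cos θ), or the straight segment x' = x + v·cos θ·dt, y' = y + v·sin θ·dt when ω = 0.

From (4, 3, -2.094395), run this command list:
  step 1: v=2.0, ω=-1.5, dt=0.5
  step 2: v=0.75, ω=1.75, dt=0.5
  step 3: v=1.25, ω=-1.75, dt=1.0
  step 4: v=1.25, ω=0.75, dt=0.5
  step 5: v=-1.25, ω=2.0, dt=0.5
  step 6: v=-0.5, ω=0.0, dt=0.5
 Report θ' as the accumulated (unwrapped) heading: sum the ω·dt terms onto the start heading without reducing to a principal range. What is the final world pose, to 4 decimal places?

step 1: θ'=-2.8444 (R=-1.3333) → pose (3.2358, 2.3918, -2.8444)
step 2: θ'=-1.9694 (R=0.4286) → pose (2.9663, 2.1483, -1.9694)
step 3: θ'=-3.7194 (R=-0.7143) → pose (1.9179, 1.8272, -3.7194)
step 4: θ'=-3.3444 (R=1.6667) → pose (1.3432, 2.0636, -3.3444)
step 5: θ'=-2.3444 (R=-0.6250) → pose (1.9163, 2.2391, -2.3444)
step 6: θ'=-2.3444 (straight) → pose (2.0909, 2.4180, -2.3444)

(2.0909, 2.4180, -2.3444)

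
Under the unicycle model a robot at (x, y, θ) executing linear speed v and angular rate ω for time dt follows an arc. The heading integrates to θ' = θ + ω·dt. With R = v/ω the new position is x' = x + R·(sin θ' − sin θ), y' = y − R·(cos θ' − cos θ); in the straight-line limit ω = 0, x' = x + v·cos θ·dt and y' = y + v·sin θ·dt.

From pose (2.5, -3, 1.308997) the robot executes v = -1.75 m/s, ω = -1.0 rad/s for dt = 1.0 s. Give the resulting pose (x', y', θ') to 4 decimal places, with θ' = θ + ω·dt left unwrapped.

θ' = 1.3090 + -1.0·1.0 = 0.3090
R = v/ω = -1.75/-1.0 = 1.7500
x' = 2.5 + 1.7500·(sin 0.3090 − sin 1.3090) = 1.3418
y' = -3 − 1.7500·(cos 0.3090 − cos 1.3090) = -4.2142

(1.3418, -4.2142, 0.3090)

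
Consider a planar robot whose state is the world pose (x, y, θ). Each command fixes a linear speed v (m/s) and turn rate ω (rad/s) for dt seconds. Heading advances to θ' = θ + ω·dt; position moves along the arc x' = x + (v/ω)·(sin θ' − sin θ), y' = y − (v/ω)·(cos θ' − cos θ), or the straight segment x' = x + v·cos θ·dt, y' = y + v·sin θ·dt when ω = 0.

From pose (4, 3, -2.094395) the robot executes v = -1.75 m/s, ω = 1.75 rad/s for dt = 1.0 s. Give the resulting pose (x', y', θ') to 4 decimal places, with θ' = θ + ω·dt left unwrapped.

θ' = -2.0944 + 1.75·1.0 = -0.3444
R = v/ω = -1.75/1.75 = -1.0000
x' = 4 + -1.0000·(sin -0.3444 − sin -2.0944) = 3.4716
y' = 3 − -1.0000·(cos -0.3444 − cos -2.0944) = 4.4413

(3.4716, 4.4413, -0.3444)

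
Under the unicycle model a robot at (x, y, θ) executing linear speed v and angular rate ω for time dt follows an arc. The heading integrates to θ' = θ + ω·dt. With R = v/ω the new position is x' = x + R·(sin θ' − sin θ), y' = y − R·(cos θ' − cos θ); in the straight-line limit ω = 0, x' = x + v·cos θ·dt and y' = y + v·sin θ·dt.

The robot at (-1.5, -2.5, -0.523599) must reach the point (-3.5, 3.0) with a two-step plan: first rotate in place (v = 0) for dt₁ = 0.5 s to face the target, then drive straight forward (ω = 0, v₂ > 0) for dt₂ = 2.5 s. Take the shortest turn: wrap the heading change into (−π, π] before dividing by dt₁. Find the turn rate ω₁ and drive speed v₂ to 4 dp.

ω₁ = 4.8863, v₂ = 2.3409

heading to target = atan2(3−-2.5, -3.5−-1.5) = 1.9196
Δθ = wrap(1.9196 − -0.5236) = 2.4432; ω₁ = Δθ/dt₁ = 4.8863
distance = √((-3.5−-1.5)² + (3−-2.5)²) = 5.8523; v₂ = distance/dt₂ = 2.3409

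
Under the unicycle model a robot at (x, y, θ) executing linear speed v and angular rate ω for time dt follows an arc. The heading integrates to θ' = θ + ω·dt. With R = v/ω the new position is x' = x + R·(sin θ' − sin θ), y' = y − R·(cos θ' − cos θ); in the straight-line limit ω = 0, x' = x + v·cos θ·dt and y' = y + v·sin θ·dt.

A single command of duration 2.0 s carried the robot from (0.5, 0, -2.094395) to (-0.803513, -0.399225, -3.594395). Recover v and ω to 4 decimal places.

Δθ = -3.594395 − -2.094395 = -1.500000
ω = Δθ/dt = -1.500000/2.0 = -0.7500
R = Δx/(sin θ' − sin θ) = -1.0000
v = R·ω = -1.0000·-0.7500 = 0.7500

v = 0.7500, ω = -0.7500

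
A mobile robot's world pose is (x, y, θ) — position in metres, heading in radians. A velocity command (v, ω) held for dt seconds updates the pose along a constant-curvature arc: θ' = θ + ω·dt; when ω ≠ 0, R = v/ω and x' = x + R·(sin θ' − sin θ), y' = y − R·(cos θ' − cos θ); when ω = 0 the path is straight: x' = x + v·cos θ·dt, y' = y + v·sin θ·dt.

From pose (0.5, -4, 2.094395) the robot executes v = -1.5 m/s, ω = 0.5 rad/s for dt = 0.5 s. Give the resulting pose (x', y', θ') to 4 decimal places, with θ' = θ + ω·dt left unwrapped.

(0.9519, -4.5961, 2.3444)

θ' = 2.0944 + 0.5·0.5 = 2.3444
R = v/ω = -1.5/0.5 = -3.0000
x' = 0.5 + -3.0000·(sin 2.3444 − sin 2.0944) = 0.9519
y' = -4 − -3.0000·(cos 2.3444 − cos 2.0944) = -4.5961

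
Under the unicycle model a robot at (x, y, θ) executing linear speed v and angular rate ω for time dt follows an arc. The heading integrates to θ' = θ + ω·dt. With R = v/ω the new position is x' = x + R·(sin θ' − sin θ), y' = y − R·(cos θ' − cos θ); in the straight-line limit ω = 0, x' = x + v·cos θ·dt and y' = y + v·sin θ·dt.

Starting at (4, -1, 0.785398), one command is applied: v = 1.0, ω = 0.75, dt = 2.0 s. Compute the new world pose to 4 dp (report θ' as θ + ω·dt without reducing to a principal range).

(4.0643, 0.8166, 2.2854)

θ' = 0.7854 + 0.75·2.0 = 2.2854
R = v/ω = 1.0/0.75 = 1.3333
x' = 4 + 1.3333·(sin 2.2854 − sin 0.7854) = 4.0643
y' = -1 − 1.3333·(cos 2.2854 − cos 0.7854) = 0.8166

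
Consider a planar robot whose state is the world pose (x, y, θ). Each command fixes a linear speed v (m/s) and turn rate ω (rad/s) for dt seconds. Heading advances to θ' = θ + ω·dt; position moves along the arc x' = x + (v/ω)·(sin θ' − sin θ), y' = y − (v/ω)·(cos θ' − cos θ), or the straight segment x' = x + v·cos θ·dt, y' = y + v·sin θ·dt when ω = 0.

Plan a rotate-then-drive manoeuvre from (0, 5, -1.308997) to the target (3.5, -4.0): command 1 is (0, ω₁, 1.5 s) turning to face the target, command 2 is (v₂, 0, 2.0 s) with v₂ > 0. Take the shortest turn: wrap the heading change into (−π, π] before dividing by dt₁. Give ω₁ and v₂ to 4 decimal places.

ω₁ = 0.0727, v₂ = 4.8283

heading to target = atan2(-4−5, 3.5−0) = -1.1999
Δθ = wrap(-1.1999 − -1.3090) = 0.1091; ω₁ = Δθ/dt₁ = 0.0727
distance = √((3.5−0)² + (-4−5)²) = 9.6566; v₂ = distance/dt₂ = 4.8283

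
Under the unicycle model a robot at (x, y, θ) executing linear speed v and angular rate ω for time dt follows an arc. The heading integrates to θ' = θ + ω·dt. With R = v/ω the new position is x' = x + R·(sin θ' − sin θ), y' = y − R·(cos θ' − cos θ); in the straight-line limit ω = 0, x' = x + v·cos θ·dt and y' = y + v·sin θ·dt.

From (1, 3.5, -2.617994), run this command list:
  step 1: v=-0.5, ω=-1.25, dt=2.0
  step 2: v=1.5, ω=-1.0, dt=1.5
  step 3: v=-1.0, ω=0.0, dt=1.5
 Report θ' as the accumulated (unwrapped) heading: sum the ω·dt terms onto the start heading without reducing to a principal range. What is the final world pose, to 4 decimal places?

step 1: θ'=-5.1180 (R=0.4000) → pose (1.5675, 2.9958, -5.1180)
step 2: θ'=-6.6180 (R=-1.5000) → pose (3.4387, 3.8206, -6.6180)
step 3: θ'=-6.6180 (straight) → pose (2.0220, 4.3135, -6.6180)

(2.0220, 4.3135, -6.6180)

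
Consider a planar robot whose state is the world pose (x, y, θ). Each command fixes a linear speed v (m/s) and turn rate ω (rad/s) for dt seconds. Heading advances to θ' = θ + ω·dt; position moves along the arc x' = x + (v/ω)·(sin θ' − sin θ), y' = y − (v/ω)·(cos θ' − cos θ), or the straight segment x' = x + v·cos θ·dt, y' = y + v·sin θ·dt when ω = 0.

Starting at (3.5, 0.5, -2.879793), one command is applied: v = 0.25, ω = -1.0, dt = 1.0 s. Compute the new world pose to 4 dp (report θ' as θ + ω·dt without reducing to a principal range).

(3.2671, 0.5566, -3.8798)

θ' = -2.8798 + -1.0·1.0 = -3.8798
R = v/ω = 0.25/-1.0 = -0.2500
x' = 3.5 + -0.2500·(sin -3.8798 − sin -2.8798) = 3.2671
y' = 0.5 − -0.2500·(cos -3.8798 − cos -2.8798) = 0.5566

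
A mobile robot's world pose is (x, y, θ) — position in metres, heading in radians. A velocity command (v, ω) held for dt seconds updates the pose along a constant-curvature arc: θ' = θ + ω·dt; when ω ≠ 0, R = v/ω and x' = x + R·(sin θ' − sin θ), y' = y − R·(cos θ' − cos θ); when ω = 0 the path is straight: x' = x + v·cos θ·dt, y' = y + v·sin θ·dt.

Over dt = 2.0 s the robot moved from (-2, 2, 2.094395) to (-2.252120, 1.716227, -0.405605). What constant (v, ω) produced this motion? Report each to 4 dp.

v = -0.2500, ω = -1.2500

Δθ = -0.405605 − 2.094395 = -2.500000
ω = Δθ/dt = -2.500000/2.0 = -1.2500
R = −Δy/(cos θ' − cos θ) = 0.2000
v = R·ω = 0.2000·-1.2500 = -0.2500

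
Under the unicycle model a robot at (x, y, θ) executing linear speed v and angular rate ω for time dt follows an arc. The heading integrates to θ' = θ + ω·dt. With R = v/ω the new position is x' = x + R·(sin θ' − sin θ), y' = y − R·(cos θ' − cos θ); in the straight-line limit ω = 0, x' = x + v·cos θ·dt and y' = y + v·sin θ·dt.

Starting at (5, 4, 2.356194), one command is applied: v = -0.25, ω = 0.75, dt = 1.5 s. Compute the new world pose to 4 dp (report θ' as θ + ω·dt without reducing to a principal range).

(5.3467, 3.9214, 3.4812)

θ' = 2.3562 + 0.75·1.5 = 3.4812
R = v/ω = -0.25/0.75 = -0.3333
x' = 5 + -0.3333·(sin 3.4812 − sin 2.3562) = 5.3467
y' = 4 − -0.3333·(cos 3.4812 − cos 2.3562) = 3.9214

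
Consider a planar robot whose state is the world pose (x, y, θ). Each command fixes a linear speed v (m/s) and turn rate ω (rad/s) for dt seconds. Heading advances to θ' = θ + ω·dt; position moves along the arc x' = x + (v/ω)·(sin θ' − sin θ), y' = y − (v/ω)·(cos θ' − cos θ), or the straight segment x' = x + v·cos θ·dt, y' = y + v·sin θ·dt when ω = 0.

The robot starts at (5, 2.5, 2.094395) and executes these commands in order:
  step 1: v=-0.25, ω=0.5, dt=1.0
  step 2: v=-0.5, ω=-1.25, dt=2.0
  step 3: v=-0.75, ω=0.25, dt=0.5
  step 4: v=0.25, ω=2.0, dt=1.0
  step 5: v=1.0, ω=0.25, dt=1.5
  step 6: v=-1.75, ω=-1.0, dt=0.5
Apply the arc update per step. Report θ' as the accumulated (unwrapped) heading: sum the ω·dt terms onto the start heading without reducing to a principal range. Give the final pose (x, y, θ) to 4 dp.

(4.2032, 2.1023, 2.0944)

step 1: θ'=2.5944 (R=-0.5000) → pose (5.1729, 2.3230, 2.5944)
step 2: θ'=0.0944 (R=0.4000) → pose (5.0024, 1.5832, 0.0944)
step 3: θ'=0.2194 (R=-3.0000) → pose (4.6323, 1.5246, 0.2194)
step 4: θ'=2.2194 (R=0.1250) → pose (4.7047, 1.7221, 2.2194)
step 5: θ'=2.5944 (R=4.0000) → pose (3.5982, 2.7218, 2.5944)
step 6: θ'=2.0944 (R=1.7500) → pose (4.2032, 2.1023, 2.0944)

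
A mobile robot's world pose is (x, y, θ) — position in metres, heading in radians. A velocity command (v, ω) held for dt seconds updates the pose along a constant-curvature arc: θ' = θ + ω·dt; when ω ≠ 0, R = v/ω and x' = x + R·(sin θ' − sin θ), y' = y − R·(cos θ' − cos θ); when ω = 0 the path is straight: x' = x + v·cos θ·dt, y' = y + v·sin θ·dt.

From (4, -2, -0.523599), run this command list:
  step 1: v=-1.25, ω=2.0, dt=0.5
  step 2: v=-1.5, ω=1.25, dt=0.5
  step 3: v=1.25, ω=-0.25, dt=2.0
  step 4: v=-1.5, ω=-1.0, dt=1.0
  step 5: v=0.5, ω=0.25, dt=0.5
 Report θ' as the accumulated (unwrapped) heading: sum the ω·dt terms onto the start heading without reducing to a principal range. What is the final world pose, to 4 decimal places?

step 1: θ'=0.4764 (R=-0.6250) → pose (3.4009, -1.9859, 0.4764)
step 2: θ'=1.1014 (R=-1.2000) → pose (2.8810, -2.5094, 1.1014)
step 3: θ'=0.6014 (R=-5.0000) → pose (4.5112, -0.6484, 0.6014)
step 4: θ'=-0.3986 (R=1.5000) → pose (3.0803, -0.7940, -0.3986)
step 5: θ'=-0.2736 (R=2.0000) → pose (3.3162, -0.8764, -0.2736)

(3.3162, -0.8764, -0.2736)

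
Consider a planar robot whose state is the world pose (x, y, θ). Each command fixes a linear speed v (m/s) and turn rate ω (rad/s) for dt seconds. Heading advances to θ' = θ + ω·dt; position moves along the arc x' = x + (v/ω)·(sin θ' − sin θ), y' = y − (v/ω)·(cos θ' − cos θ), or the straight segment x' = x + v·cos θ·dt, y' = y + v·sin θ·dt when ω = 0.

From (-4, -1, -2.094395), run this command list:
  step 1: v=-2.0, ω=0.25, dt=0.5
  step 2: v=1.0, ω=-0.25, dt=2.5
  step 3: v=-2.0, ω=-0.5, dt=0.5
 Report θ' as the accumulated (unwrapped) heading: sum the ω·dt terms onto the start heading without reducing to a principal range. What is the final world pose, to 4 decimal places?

step 1: θ'=-1.9694 (R=-8.0000) → pose (-3.5554, -0.1050, -1.9694)
step 2: θ'=-2.5944 (R=-4.0000) → pose (-5.1606, -1.9685, -2.5944)
step 3: θ'=-2.8444 (R=4.0000) → pose (-4.2508, -1.5598, -2.8444)

(-4.2508, -1.5598, -2.8444)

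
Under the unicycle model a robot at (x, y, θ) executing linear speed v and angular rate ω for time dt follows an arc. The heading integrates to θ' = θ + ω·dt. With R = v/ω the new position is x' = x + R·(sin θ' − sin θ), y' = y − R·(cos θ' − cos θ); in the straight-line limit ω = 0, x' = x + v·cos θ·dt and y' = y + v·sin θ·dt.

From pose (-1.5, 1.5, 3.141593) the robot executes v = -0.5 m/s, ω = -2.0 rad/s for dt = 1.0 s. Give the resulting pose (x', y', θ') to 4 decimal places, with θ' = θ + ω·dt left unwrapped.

(-1.2727, 1.1460, 1.1416)

θ' = 3.1416 + -2.0·1.0 = 1.1416
R = v/ω = -0.5/-2.0 = 0.2500
x' = -1.5 + 0.2500·(sin 1.1416 − sin 3.1416) = -1.2727
y' = 1.5 − 0.2500·(cos 1.1416 − cos 3.1416) = 1.1460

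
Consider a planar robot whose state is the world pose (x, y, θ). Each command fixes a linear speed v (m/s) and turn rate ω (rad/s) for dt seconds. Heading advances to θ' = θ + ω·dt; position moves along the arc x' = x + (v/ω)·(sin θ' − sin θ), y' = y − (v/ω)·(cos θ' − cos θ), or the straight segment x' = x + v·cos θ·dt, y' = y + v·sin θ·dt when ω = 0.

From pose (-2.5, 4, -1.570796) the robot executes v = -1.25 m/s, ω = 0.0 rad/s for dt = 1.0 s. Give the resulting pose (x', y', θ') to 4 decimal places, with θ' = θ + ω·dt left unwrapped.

(-2.5000, 5.2500, -1.5708)

θ' = -1.5708 + 0.0·1.0 = -1.5708
ω = 0 → straight: x' = -2.5 + -1.25·cos(-1.5708)·1.0 = -2.5000
y' = 4 + -1.25·sin(-1.5708)·1.0 = 5.2500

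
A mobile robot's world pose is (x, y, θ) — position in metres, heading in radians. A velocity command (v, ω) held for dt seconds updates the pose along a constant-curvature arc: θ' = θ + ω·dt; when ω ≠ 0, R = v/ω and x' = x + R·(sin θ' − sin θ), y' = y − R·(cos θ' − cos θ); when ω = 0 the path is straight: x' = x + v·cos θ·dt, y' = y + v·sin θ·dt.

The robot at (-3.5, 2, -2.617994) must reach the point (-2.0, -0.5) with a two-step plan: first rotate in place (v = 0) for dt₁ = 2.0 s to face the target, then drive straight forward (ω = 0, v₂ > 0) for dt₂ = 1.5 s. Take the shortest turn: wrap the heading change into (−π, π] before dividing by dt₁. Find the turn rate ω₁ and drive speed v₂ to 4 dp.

ω₁ = 0.7938, v₂ = 1.9437

heading to target = atan2(-0.5−2, -2−-3.5) = -1.0304
Δθ = wrap(-1.0304 − -2.6180) = 1.5876; ω₁ = Δθ/dt₁ = 0.7938
distance = √((-2−-3.5)² + (-0.5−2)²) = 2.9155; v₂ = distance/dt₂ = 1.9437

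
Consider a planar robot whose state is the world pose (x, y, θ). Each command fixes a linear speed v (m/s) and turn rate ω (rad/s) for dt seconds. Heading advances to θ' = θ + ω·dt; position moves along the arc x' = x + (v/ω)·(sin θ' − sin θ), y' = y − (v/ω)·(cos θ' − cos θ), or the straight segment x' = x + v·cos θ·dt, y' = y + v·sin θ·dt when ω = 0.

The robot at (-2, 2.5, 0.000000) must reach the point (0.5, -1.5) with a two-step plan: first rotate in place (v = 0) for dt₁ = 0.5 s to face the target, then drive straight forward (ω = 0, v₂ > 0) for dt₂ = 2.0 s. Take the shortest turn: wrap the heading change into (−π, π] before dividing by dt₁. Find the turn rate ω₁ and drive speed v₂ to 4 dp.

heading to target = atan2(-1.5−2.5, 0.5−-2) = -1.0122
Δθ = wrap(-1.0122 − 0.0000) = -1.0122; ω₁ = Δθ/dt₁ = -2.0244
distance = √((0.5−-2)² + (-1.5−2.5)²) = 4.7170; v₂ = distance/dt₂ = 2.3585

ω₁ = -2.0244, v₂ = 2.3585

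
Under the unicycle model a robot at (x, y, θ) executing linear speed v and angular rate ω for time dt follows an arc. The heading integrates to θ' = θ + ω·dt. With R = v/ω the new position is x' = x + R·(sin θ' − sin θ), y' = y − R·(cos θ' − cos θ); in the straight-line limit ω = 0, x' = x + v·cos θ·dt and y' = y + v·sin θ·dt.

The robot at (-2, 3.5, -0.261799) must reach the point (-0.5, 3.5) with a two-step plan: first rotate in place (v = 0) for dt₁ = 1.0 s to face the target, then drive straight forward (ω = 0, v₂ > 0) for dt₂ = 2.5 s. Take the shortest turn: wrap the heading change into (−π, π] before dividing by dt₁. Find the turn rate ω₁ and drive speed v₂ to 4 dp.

heading to target = atan2(3.5−3.5, -0.5−-2) = 0.0000
Δθ = wrap(0.0000 − -0.2618) = 0.2618; ω₁ = Δθ/dt₁ = 0.2618
distance = √((-0.5−-2)² + (3.5−3.5)²) = 1.5000; v₂ = distance/dt₂ = 0.6000

ω₁ = 0.2618, v₂ = 0.6000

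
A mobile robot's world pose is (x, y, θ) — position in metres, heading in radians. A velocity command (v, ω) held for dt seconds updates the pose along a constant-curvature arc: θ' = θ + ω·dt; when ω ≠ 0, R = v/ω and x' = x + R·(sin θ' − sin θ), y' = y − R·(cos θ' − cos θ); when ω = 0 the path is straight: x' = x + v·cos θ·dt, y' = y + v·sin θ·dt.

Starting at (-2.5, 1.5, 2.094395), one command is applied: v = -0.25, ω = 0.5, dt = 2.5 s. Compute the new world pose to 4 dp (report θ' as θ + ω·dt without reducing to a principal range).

θ' = 2.0944 + 0.5·2.5 = 3.3444
R = v/ω = -0.25/0.5 = -0.5000
x' = -2.5 + -0.5000·(sin 3.3444 − sin 2.0944) = -1.9663
y' = 1.5 − -0.5000·(cos 3.3444 − cos 2.0944) = 1.2602

(-1.9663, 1.2602, 3.3444)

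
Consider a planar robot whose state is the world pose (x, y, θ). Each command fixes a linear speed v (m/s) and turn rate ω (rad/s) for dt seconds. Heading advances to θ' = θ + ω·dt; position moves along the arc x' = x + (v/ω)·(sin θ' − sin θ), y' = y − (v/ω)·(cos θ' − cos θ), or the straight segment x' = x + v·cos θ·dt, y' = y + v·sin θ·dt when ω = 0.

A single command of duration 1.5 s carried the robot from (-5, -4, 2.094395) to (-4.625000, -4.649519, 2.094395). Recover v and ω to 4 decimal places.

v = -0.5000, ω = 0.0000

Δθ = 2.094395 − 2.094395 = 0.000000
ω = Δθ/dt = 0.000000/1.5 = 0.0000
ω = 0 → v = (Δx·cos θ + Δy·sin θ)/dt = -0.5000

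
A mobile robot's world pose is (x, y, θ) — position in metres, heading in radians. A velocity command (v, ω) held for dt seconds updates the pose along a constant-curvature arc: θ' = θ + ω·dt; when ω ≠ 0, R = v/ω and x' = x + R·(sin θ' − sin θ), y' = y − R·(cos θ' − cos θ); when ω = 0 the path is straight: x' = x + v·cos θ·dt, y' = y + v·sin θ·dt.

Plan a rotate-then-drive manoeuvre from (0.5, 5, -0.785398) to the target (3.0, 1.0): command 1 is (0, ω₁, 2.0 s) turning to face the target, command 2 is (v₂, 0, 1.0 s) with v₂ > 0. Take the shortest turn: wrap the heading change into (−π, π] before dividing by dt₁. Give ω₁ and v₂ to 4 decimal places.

heading to target = atan2(1−5, 3−0.5) = -1.0122
Δθ = wrap(-1.0122 − -0.7854) = -0.2268; ω₁ = Δθ/dt₁ = -0.1134
distance = √((3−0.5)² + (1−5)²) = 4.7170; v₂ = distance/dt₂ = 4.7170

ω₁ = -0.1134, v₂ = 4.7170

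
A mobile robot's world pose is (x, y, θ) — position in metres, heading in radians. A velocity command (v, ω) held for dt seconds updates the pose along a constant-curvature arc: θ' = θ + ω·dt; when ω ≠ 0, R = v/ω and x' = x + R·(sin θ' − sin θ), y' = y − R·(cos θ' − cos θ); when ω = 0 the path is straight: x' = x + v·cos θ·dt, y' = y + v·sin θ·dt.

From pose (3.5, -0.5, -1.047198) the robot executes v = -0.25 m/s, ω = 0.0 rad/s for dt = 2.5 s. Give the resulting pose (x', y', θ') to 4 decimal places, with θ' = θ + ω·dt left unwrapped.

θ' = -1.0472 + 0.0·2.5 = -1.0472
ω = 0 → straight: x' = 3.5 + -0.25·cos(-1.0472)·2.5 = 3.1875
y' = -0.5 + -0.25·sin(-1.0472)·2.5 = 0.0413

(3.1875, 0.0413, -1.0472)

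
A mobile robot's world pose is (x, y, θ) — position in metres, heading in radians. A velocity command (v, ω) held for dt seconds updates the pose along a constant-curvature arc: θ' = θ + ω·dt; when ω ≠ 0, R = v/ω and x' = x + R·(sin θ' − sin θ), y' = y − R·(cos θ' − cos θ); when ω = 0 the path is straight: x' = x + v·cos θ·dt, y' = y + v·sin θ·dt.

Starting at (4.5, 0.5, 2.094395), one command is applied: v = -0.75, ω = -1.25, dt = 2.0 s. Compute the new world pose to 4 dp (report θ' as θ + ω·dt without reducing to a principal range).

(3.7436, -0.3513, -0.4056)

θ' = 2.0944 + -1.25·2.0 = -0.4056
R = v/ω = -0.75/-1.25 = 0.6000
x' = 4.5 + 0.6000·(sin -0.4056 − sin 2.0944) = 3.7436
y' = 0.5 − 0.6000·(cos -0.4056 − cos 2.0944) = -0.3513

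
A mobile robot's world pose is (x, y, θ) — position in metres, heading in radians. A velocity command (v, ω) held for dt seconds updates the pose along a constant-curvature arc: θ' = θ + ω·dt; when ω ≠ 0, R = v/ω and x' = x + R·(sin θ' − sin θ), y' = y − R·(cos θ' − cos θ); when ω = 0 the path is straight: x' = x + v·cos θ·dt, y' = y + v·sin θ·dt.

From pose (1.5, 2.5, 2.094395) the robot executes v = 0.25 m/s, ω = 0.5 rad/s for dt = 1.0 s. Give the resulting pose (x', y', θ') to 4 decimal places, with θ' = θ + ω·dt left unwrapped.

θ' = 2.0944 + 0.5·1.0 = 2.5944
R = v/ω = 0.25/0.5 = 0.5000
x' = 1.5 + 0.5000·(sin 2.5944 − sin 2.0944) = 1.3271
y' = 2.5 − 0.5000·(cos 2.5944 − cos 2.0944) = 2.6770

(1.3271, 2.6770, 2.5944)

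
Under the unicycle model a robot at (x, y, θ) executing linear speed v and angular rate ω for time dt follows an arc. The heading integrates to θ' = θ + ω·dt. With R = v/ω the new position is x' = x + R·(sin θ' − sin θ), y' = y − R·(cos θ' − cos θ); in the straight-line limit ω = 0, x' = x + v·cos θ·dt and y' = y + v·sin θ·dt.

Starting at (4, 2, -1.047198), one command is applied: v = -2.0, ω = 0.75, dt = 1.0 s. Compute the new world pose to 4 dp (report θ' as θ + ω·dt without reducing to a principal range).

(2.4715, 3.2164, -0.2972)

θ' = -1.0472 + 0.75·1.0 = -0.2972
R = v/ω = -2.0/0.75 = -2.6667
x' = 4 + -2.6667·(sin -0.2972 − sin -1.0472) = 2.4715
y' = 2 − -2.6667·(cos -0.2972 − cos -1.0472) = 3.2164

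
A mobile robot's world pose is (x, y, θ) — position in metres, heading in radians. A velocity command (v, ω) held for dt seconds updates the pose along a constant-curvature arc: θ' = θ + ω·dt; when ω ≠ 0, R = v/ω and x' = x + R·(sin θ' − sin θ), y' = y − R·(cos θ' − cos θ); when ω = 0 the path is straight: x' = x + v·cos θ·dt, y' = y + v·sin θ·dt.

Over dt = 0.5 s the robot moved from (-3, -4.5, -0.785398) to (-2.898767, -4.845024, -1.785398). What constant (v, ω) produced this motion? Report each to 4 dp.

v = 0.7500, ω = -2.0000

Δθ = -1.785398 − -0.785398 = -1.000000
ω = Δθ/dt = -1.000000/0.5 = -2.0000
R = −Δy/(cos θ' − cos θ) = -0.3750
v = R·ω = -0.3750·-2.0000 = 0.7500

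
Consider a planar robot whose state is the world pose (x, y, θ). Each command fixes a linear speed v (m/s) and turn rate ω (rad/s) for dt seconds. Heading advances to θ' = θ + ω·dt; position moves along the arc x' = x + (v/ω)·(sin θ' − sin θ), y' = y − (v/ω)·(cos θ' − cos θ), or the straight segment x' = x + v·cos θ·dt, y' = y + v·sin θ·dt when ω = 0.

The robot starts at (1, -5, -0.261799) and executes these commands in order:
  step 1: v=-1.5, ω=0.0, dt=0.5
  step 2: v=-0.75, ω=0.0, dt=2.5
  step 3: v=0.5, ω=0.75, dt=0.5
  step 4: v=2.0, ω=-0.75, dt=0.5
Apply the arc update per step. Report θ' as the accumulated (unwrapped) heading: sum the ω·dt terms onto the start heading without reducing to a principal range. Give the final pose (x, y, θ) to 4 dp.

step 1: θ'=-0.2618 (straight) → pose (0.2756, -4.8059, -0.2618)
step 2: θ'=-0.2618 (straight) → pose (-1.5356, -4.3206, -0.2618)
step 3: θ'=0.1132 (R=0.6667) → pose (-1.2877, -4.3391, 0.1132)
step 4: θ'=-0.2618 (R=-2.6667) → pose (-0.2963, -4.4128, -0.2618)

(-0.2963, -4.4128, -0.2618)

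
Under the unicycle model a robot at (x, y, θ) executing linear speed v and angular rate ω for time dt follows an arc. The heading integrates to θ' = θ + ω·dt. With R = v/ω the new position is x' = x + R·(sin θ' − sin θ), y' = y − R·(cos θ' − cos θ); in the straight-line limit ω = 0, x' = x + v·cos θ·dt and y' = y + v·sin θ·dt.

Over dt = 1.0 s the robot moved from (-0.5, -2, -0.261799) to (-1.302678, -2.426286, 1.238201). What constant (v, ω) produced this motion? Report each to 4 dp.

Δθ = 1.238201 − -0.261799 = 1.500000
ω = Δθ/dt = 1.500000/1.0 = 1.5000
R = Δx/(sin θ' − sin θ) = -0.6667
v = R·ω = -0.6667·1.5000 = -1.0000

v = -1.0000, ω = 1.5000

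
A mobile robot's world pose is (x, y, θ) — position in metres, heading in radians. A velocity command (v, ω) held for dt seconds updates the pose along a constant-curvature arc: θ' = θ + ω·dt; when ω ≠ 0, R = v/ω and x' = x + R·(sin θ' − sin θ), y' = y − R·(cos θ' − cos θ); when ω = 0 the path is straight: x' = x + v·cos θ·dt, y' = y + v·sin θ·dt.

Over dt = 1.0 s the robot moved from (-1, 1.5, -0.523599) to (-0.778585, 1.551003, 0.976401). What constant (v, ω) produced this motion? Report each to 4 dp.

Δθ = 0.976401 − -0.523599 = 1.500000
ω = Δθ/dt = 1.500000/1.0 = 1.5000
R = Δx/(sin θ' − sin θ) = 0.1667
v = R·ω = 0.1667·1.5000 = 0.2500

v = 0.2500, ω = 1.5000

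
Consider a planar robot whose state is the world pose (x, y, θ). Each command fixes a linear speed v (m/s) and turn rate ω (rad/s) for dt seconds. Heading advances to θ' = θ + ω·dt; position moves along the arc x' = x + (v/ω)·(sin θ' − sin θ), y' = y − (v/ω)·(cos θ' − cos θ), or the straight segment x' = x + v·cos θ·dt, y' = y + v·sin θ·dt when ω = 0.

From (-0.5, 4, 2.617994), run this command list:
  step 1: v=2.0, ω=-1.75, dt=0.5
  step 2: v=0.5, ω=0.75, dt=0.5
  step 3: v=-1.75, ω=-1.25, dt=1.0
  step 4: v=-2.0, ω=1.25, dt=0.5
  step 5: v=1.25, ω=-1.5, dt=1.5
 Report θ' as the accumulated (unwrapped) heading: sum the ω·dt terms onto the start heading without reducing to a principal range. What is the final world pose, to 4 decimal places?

(-0.2405, 3.0244, -0.7570)

step 1: θ'=1.7430 (R=-1.1429) → pose (-1.0545, 4.7939, 1.7430)
step 2: θ'=2.1180 (R=0.6667) → pose (-1.1420, 5.0265, 2.1180)
step 3: θ'=0.8680 (R=1.4000) → pose (-1.2693, 3.3932, 0.8680)
step 4: θ'=1.4930 (R=-1.6000) → pose (-1.6436, 2.4834, 1.4930)
step 5: θ'=-0.7570 (R=-0.8333) → pose (-0.2405, 3.0244, -0.7570)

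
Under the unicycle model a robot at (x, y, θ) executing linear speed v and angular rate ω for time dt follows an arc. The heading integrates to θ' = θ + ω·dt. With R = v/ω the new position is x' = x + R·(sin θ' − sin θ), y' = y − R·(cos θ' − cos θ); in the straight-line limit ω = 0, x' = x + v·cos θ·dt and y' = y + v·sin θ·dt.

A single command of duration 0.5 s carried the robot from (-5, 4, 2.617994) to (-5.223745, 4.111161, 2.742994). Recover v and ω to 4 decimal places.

v = 0.5000, ω = 0.2500

Δθ = 2.742994 − 2.617994 = 0.125000
ω = Δθ/dt = 0.125000/0.5 = 0.2500
R = Δx/(sin θ' − sin θ) = 2.0000
v = R·ω = 2.0000·0.2500 = 0.5000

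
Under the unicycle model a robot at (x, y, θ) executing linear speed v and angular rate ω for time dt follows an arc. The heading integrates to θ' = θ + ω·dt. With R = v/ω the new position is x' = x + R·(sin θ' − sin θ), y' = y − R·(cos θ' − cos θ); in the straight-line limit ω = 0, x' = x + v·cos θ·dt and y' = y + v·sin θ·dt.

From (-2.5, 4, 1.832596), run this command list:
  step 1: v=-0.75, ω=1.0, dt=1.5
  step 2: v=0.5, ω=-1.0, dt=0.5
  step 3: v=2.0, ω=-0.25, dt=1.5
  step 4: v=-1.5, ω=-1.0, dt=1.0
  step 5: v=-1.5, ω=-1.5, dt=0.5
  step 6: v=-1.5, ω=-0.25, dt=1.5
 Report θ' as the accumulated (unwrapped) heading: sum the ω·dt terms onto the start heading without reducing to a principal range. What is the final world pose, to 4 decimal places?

step 1: θ'=3.3326 (R=-0.7500) → pose (-1.6332, 3.4578, 3.3326)
step 2: θ'=2.8326 (R=-0.5000) → pose (-1.8801, 3.4723, 2.8326)
step 3: θ'=2.4576 (R=-8.0000) → pose (-4.5025, 4.8930, 2.4576)
step 4: θ'=1.4576 (R=1.5000) → pose (-3.9599, 3.5610, 1.4576)
step 5: θ'=0.7076 (R=1.0000) → pose (-4.3035, 2.9140, 0.7076)
step 6: θ'=0.3326 (R=6.0000) → pose (-6.2446, 1.8024, 0.3326)

(-6.2446, 1.8024, 0.3326)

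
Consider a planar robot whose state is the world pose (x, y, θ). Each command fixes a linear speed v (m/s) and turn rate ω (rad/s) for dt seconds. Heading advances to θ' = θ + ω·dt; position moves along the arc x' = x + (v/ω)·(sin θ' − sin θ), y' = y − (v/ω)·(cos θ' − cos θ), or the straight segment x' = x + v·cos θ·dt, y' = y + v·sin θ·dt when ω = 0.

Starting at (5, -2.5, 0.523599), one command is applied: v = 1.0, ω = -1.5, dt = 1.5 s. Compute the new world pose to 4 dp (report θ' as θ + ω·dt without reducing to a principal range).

(5.9919, -3.1807, -1.7264)

θ' = 0.5236 + -1.5·1.5 = -1.7264
R = v/ω = 1.0/-1.5 = -0.6667
x' = 5 + -0.6667·(sin -1.7264 − sin 0.5236) = 5.9919
y' = -2.5 − -0.6667·(cos -1.7264 − cos 0.5236) = -3.1807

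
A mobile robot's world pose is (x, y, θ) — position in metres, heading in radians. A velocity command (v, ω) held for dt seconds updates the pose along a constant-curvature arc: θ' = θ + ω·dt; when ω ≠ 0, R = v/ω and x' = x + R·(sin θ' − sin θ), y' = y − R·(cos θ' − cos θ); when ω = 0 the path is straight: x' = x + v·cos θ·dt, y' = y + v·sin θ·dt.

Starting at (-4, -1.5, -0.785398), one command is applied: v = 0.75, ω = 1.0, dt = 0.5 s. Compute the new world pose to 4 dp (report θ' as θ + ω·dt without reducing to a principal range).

θ' = -0.7854 + 1.0·0.5 = -0.2854
R = v/ω = 0.75/1.0 = 0.7500
x' = -4 + 0.7500·(sin -0.2854 − sin -0.7854) = -3.6808
y' = -1.5 − 0.7500·(cos -0.2854 − cos -0.7854) = -1.6893

(-3.6808, -1.6893, -0.2854)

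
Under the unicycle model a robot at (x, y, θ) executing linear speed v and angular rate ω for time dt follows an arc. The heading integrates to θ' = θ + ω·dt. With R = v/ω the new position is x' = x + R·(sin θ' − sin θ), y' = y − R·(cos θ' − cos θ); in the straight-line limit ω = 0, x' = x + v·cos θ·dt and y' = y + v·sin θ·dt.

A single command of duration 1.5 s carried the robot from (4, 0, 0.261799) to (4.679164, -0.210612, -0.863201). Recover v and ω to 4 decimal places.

v = 0.5000, ω = -0.7500

Δθ = -0.863201 − 0.261799 = -1.125000
ω = Δθ/dt = -1.125000/1.5 = -0.7500
R = Δx/(sin θ' − sin θ) = -0.6667
v = R·ω = -0.6667·-0.7500 = 0.5000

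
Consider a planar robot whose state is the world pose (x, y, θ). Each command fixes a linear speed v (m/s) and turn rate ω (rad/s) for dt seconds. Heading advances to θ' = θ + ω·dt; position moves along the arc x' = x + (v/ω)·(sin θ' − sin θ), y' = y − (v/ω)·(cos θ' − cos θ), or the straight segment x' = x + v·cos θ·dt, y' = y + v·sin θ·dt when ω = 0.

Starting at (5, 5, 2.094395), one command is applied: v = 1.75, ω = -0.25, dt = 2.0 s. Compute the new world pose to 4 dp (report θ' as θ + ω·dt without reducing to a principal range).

(4.0641, 8.3348, 1.5944)

θ' = 2.0944 + -0.25·2.0 = 1.5944
R = v/ω = 1.75/-0.25 = -7.0000
x' = 5 + -7.0000·(sin 1.5944 − sin 2.0944) = 4.0641
y' = 5 − -7.0000·(cos 1.5944 − cos 2.0944) = 8.3348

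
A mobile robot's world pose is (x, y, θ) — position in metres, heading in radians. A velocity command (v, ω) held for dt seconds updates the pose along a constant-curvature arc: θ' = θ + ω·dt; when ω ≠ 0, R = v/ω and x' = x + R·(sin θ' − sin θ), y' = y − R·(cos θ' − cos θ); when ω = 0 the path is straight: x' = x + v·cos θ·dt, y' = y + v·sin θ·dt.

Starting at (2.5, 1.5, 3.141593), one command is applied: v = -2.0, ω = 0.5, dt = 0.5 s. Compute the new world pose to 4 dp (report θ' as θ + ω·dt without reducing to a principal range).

(3.4896, 1.6244, 3.3916)

θ' = 3.1416 + 0.5·0.5 = 3.3916
R = v/ω = -2.0/0.5 = -4.0000
x' = 2.5 + -4.0000·(sin 3.3916 − sin 3.1416) = 3.4896
y' = 1.5 − -4.0000·(cos 3.3916 − cos 3.1416) = 1.6244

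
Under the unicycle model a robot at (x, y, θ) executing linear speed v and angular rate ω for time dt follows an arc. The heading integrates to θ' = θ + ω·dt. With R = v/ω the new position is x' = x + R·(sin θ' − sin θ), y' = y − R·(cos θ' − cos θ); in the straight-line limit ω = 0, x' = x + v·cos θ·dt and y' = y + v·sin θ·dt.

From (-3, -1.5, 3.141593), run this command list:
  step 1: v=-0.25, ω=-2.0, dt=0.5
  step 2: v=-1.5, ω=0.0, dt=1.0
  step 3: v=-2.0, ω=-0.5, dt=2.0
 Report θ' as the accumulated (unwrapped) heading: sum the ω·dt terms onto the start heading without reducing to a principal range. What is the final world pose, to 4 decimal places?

(-1.8131, -6.6455, 1.1416)

step 1: θ'=2.1416 (R=0.1250) → pose (-2.8948, -1.5575, 2.1416)
step 2: θ'=2.1416 (straight) → pose (-2.0844, -2.8197, 2.1416)
step 3: θ'=1.1416 (R=4.0000) → pose (-1.8131, -6.6455, 1.1416)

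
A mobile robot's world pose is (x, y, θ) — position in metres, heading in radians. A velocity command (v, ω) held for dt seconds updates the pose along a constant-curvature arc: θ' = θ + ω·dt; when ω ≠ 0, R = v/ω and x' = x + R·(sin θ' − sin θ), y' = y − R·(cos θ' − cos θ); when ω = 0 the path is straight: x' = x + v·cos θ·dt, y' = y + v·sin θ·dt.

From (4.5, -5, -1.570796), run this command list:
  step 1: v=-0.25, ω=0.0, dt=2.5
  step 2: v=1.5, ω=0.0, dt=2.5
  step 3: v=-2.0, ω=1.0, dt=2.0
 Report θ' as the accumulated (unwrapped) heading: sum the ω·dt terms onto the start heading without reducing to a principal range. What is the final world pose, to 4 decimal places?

(1.6677, -6.3064, 0.4292)

step 1: θ'=-1.5708 (straight) → pose (4.5000, -4.3750, -1.5708)
step 2: θ'=-1.5708 (straight) → pose (4.5000, -8.1250, -1.5708)
step 3: θ'=0.4292 (R=-2.0000) → pose (1.6677, -6.3064, 0.4292)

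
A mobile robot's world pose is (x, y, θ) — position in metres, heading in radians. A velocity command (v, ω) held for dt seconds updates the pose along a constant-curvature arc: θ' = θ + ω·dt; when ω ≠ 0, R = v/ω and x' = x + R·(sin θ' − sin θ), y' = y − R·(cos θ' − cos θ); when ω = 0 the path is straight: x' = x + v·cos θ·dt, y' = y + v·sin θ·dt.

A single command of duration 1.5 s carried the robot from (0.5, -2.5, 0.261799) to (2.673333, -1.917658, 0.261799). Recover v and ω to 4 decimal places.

Δθ = 0.261799 − 0.261799 = 0.000000
ω = Δθ/dt = 0.000000/1.5 = 0.0000
ω = 0 → v = (Δx·cos θ + Δy·sin θ)/dt = 1.5000

v = 1.5000, ω = 0.0000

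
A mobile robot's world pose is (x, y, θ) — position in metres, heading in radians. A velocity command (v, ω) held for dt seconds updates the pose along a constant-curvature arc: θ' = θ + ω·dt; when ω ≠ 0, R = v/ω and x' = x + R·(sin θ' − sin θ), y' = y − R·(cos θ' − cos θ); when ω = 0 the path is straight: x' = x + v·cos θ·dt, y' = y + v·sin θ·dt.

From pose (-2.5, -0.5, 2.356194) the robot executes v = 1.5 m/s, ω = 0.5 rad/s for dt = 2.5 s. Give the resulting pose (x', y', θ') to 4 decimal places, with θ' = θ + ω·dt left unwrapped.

θ' = 2.3562 + 0.5·2.5 = 3.6062
R = v/ω = 1.5/0.5 = 3.0000
x' = -2.5 + 3.0000·(sin 3.6062 − sin 2.3562) = -5.9655
y' = -0.5 − 3.0000·(cos 3.6062 − cos 2.3562) = 0.0607

(-5.9655, 0.0607, 3.6062)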